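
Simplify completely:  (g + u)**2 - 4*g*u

Expanding gives g**2 - 2*g*u + u**2, a perfect square.

(g - u)**2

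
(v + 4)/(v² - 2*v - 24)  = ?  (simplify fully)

Factor: v² - 2*v - 24 = (v - 6)·(v + 4)
Cancel the common factor (v + 4).

1/(v - 6)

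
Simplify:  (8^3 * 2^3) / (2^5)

2^7

8^3 = 2^9; 2^3 = 2^3; 2^5 = 2^5
Combine exponents: 2^7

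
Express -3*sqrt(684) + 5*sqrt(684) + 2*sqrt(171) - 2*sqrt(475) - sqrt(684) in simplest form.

2*sqrt(19)

3*sqrt(684) = 18*sqrt(19); 5*sqrt(684) = 30*sqrt(19); 2*sqrt(171) = 6*sqrt(19); 2*sqrt(475) = 10*sqrt(19); sqrt(684) = 6*sqrt(19)
Combine: (-18 + 30 + 6 - 10 - 6)·sqrt(19) = 2*sqrt(19)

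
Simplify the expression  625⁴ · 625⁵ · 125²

625⁴ = 5^16; 625⁵ = 5^20; 125² = 5^6
Combine exponents: 5^42

5^42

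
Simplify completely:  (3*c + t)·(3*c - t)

Difference of squares with P = 3*c, Q = t.

9*c² - t²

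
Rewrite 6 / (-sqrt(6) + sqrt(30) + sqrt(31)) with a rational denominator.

(-330*sqrt(6) + 30*sqrt(31) + 42*sqrt(30) + 72*sqrt(155))/695

Group as (sqrt(30) + sqrt(31)) - sqrt(6); multiply by (sqrt(30) + sqrt(31)) + sqrt(6), then rationalise the remaining surd.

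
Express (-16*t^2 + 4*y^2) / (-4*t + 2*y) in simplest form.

4*t + 2*y

-16*t^2 + 4*y^2 factors as 4*(-2*t + y)*(2*t + y).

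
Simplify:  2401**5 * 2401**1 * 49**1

2401**5 = 7**20; 2401**1 = 7**4; 49**1 = 7**2
Combine exponents: 7**26

7**26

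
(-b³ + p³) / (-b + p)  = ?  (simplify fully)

Apply the difference-of-cubes factorisation and cancel (-b + p).

b² + b*p + p²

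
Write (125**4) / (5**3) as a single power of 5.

5**9

125**4 = 5**12; 5**3 = 5**3
Combine exponents: 5**9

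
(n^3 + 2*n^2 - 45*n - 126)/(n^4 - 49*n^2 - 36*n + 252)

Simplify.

1/(n - 2)

Factor: n^3 + 2*n^2 - 45*n - 126 = (n + 3)*(n - 7)*(n + 6);  n^4 - 49*n^2 - 36*n + 252 = (n + 6)*(n - 7)*(n - 2)*(n + 3)
Cancel the common factors (n + 3), (n - 7), (n + 6).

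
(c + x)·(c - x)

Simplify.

c² - x²

Product of conjugates: (P+Q)(P-Q) = P^2 - Q^2.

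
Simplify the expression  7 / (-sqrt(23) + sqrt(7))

(-7*sqrt(23) - 7*sqrt(7))/16

Multiply numerator and denominator by sqrt(7) + sqrt(23).
Denominator becomes -16; numerator becomes 7*sqrt(7) + 7*sqrt(23).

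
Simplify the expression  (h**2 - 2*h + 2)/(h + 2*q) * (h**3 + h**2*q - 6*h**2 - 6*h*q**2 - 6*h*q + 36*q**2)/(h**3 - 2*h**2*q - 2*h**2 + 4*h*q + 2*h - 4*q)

(h**2 + 3*h*q - 6*h - 18*q)/(h + 2*q)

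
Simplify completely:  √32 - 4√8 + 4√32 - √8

10*√2

√32 = 4*√2; 4√8 = 8*√2; 4√32 = 16*√2; √8 = 2*√2
Combine: (4 - 8 + 16 - 2)·√2 = 10*√2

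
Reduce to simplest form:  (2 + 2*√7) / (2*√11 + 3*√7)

(-4*√77 - 4*√11 + 6*√7 + 42)/19

Multiply numerator and denominator by -2*√11 + 3*√7.
Denominator becomes 19; numerator becomes -4*√77 - 4*√11 + 6*√7 + 42.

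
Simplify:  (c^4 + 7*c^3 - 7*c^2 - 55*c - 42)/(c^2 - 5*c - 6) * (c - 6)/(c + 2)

c^2 + 4*c - 21

Factor: c^4 + 7*c^3 - 7*c^2 - 55*c - 42 = (c + 7)*(c + 1)*(c - 3)*(c + 2);  c^2 - 5*c - 6 = (c - 6)*(c + 1)
Cancel the common factors (c + 1), (c + 2), (c - 6).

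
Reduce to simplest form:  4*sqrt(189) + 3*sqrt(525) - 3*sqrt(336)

15*sqrt(21)

4*sqrt(189) = 12*sqrt(21); 3*sqrt(525) = 15*sqrt(21); 3*sqrt(336) = 12*sqrt(21)
Combine: (12 + 15 - 12)·sqrt(21) = 15*sqrt(21)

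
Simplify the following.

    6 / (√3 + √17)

(-3*√3 + 3*√17)/7

Multiply numerator and denominator by -√17 + √3.
Denominator becomes -14; numerator becomes -6*√17 + 6*√3.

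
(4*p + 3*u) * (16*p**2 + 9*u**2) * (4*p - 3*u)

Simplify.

Pair the conjugate factors: ((4*p)+(3*u))((4*p)-(3*u)) = 16*p**2 - 9*u**2, then repeat with the next factor.

256*p**4 - 81*u**4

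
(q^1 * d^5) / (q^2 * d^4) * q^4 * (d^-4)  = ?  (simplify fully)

Quotient: (q^-1) * d^1
Multiply by q^4 * (d^-4): add exponents.

q^3/d^3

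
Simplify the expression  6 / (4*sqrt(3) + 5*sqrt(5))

(-24*sqrt(3) + 30*sqrt(5))/77

Multiply numerator and denominator by -5*sqrt(5) + 4*sqrt(3).
Denominator becomes -77; numerator becomes -30*sqrt(5) + 24*sqrt(3).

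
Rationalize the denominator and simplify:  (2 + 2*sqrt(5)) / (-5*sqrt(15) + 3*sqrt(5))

Multiply numerator and denominator by 3*sqrt(5) + 5*sqrt(15).
Denominator becomes -330; numerator becomes 6*sqrt(5) + 30 + 10*sqrt(15) + 50*sqrt(3).

(-25*sqrt(3) - 5*sqrt(15) - 15 - 3*sqrt(5))/165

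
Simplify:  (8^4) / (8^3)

2^3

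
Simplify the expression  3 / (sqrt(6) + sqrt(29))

(-3*sqrt(6) + 3*sqrt(29))/23

Multiply numerator and denominator by -sqrt(29) + sqrt(6).
Denominator becomes -23; numerator becomes -3*sqrt(29) + 3*sqrt(6).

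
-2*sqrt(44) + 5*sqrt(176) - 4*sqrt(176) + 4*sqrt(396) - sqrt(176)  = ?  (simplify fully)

20*sqrt(11)

2*sqrt(44) = 4*sqrt(11); 5*sqrt(176) = 20*sqrt(11); 4*sqrt(176) = 16*sqrt(11); 4*sqrt(396) = 24*sqrt(11); sqrt(176) = 4*sqrt(11)
Combine: (-4 + 20 - 16 + 24 - 4)·sqrt(11) = 20*sqrt(11)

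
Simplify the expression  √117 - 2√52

√117 = 3*√13; 2√52 = 4*√13
Combine: (3 - 4)·√13 = -√13

-√13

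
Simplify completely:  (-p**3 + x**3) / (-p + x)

Factor as (a-b)(a**2+ab+b**2) with a=x, b=p.

p**2 + p*x + x**2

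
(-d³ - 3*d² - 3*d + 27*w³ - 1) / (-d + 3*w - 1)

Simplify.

d² + 3*d*w + 2*d + 9*w² + 3*w + 1

(3*w)^3 - (d + 1)^3 = (-d + 3*w - 1)(d² + 3*d*w + 2*d + 9*w² + 3*w + 1).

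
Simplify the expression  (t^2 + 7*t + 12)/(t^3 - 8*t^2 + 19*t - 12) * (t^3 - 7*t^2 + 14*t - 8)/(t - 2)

(t^2 + 7*t + 12)/(t - 3)

Factor: t^2 + 7*t + 12 = (t + 3)*(t + 4);  t^3 - 8*t^2 + 19*t - 12 = (t - 3)*(t - 4)*(t - 1);  t^3 - 7*t^2 + 14*t - 8 = (t - 4)*(t - 2)*(t - 1)
Cancel the common factors (t - 1), (t - 2), (t - 4).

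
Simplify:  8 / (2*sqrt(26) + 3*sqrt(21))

Multiply numerator and denominator by -2*sqrt(26) + 3*sqrt(21).
Denominator becomes 85; numerator becomes -16*sqrt(26) + 24*sqrt(21).

(-16*sqrt(26) + 24*sqrt(21))/85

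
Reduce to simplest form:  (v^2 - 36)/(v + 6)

Factor: v^2 - 36 = (v - 6)*(v + 6)
Cancel the common factor (v + 6).

v - 6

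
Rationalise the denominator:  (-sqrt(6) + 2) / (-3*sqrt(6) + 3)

(-sqrt(6) + 4)/15

Multiply numerator and denominator by 3 + 3*sqrt(6).
Denominator becomes -45; numerator becomes -12 + 3*sqrt(6).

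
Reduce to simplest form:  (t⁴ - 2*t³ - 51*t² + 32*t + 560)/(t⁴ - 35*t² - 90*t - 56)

(t² + t - 20)/(t² + 3*t + 2)

Factor: t⁴ - 2*t³ - 51*t² + 32*t + 560 = (t + 4)·(t - 4)·(t - 7)·(t + 5);  t⁴ - 35*t² - 90*t - 56 = (t + 1)·(t - 7)·(t + 4)·(t + 2)
Cancel the common factors (t + 4), (t - 7).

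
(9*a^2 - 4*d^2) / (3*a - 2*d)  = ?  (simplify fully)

Difference of squares: factor out (3*a - 2*d).

3*a + 2*d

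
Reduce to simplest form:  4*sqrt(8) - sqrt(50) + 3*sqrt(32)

15*sqrt(2)

4*sqrt(8) = 8*sqrt(2); sqrt(50) = 5*sqrt(2); 3*sqrt(32) = 12*sqrt(2)
Combine: (8 - 5 + 12)·sqrt(2) = 15*sqrt(2)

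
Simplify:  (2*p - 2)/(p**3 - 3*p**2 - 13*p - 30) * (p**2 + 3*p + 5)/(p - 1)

2/(p - 6)

Factor: 2*p - 2 = 2*(p - 1);  p**3 - 3*p**2 - 13*p - 30 = (p - 6)*(p**2 + 3*p + 5)
Cancel the common factors (p**2 + 3*p + 5), (p - 1).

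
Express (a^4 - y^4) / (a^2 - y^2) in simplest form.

Factor a^4 - y^4 and cancel (a^2 - y^2).

a^2 + y^2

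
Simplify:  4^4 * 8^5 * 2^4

4^4 = 2^8; 8^5 = 2^15; 2^4 = 2^4
Combine exponents: 2^27

2^27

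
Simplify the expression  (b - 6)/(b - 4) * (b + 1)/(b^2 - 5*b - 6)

1/(b - 4)

Factor: b^2 - 5*b - 6 = (b - 6)*(b + 1)
Cancel the common factors (b - 6), (b + 1).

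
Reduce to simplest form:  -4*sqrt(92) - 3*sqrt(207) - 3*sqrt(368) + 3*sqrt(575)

-14*sqrt(23)

4*sqrt(92) = 8*sqrt(23); 3*sqrt(207) = 9*sqrt(23); 3*sqrt(368) = 12*sqrt(23); 3*sqrt(575) = 15*sqrt(23)
Combine: (-8 - 9 - 12 + 15)·sqrt(23) = -14*sqrt(23)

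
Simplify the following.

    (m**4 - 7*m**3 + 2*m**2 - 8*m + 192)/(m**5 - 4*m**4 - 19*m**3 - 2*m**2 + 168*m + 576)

1/(m + 3)

Factor: m**4 - 7*m**3 + 2*m**2 - 8*m + 192 = (m**2 + 3*m + 8)*(m - 4)*(m - 6);  m**5 - 4*m**4 - 19*m**3 - 2*m**2 + 168*m + 576 = (m - 4)*(m - 6)*(m + 3)*(m**2 + 3*m + 8)
Cancel the common factors (m**2 + 3*m + 8), (m - 6), (m - 4).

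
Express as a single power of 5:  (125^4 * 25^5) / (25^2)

5^18

125^4 = 5^12; 25^5 = 5^10; 25^2 = 5^4
Combine exponents: 5^18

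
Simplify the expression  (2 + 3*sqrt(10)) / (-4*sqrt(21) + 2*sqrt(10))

Multiply numerator and denominator by 2*sqrt(10) + 4*sqrt(21).
Denominator becomes -296; numerator becomes 4*sqrt(10) + 8*sqrt(21) + 60 + 12*sqrt(210).

(-3*sqrt(210) - 15 - 2*sqrt(21) - sqrt(10))/74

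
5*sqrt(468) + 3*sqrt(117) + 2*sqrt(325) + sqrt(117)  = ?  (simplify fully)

52*sqrt(13)

5*sqrt(468) = 30*sqrt(13); 3*sqrt(117) = 9*sqrt(13); 2*sqrt(325) = 10*sqrt(13); sqrt(117) = 3*sqrt(13)
Combine: (30 + 9 + 10 + 3)·sqrt(13) = 52*sqrt(13)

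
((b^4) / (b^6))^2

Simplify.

Inside the bracket: (b^-2)
Raise to the power 2: (b^-4)

b^(-4)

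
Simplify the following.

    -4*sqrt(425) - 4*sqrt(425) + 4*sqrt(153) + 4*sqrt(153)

-16*sqrt(17)

4*sqrt(425) = 20*sqrt(17); 4*sqrt(425) = 20*sqrt(17); 4*sqrt(153) = 12*sqrt(17); 4*sqrt(153) = 12*sqrt(17)
Combine: (-20 - 20 + 12 + 12)·sqrt(17) = -16*sqrt(17)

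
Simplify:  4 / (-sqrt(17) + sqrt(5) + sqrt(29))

(-68*sqrt(17) - 28*sqrt(29) + 164*sqrt(5) + 8*sqrt(2465))/291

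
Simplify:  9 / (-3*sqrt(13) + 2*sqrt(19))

Multiply numerator and denominator by 2*sqrt(19) + 3*sqrt(13).
Denominator becomes -41; numerator becomes 18*sqrt(19) + 27*sqrt(13).

(-27*sqrt(13) - 18*sqrt(19))/41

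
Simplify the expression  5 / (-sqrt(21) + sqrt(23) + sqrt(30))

Group as (sqrt(23) + sqrt(30)) - sqrt(21); multiply by (sqrt(23) + sqrt(30)) + sqrt(21), then rationalise the remaining surd.

(-80*sqrt(21) + 35*sqrt(30) + 70*sqrt(23) + 15*sqrt(1610))/868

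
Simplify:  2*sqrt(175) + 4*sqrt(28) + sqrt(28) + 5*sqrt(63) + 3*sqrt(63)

44*sqrt(7)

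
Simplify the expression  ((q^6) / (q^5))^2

q^2

Inside the bracket: q^1
Raise to the power 2: q^2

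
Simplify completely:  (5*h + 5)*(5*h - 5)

25*h^2 - 25

(5*h)^2 - (5)^2 = 25*h^2 - 25.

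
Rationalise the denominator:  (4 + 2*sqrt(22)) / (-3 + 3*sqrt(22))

Multiply numerator and denominator by -3*sqrt(22) - 3.
Denominator becomes -189; numerator becomes -144 - 18*sqrt(22).

(2*sqrt(22) + 16)/21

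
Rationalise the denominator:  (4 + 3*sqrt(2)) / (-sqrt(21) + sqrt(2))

(-3*sqrt(42) - 4*sqrt(21) - 6 - 4*sqrt(2))/19

Multiply numerator and denominator by sqrt(2) + sqrt(21).
Denominator becomes -19; numerator becomes 4*sqrt(2) + 6 + 4*sqrt(21) + 3*sqrt(42).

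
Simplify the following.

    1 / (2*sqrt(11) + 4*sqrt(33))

(-sqrt(11) + 2*sqrt(33))/242

Multiply numerator and denominator by -2*sqrt(11) + 4*sqrt(33).
Denominator becomes 484; numerator becomes -2*sqrt(11) + 4*sqrt(33).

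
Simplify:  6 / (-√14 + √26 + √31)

Group as (√26 + √31) - √14; multiply by (√26 + √31) + √14, then rationalise the remaining surd.

(-258*√14 + 54*√31 + 114*√26 + 24*√2821)/1375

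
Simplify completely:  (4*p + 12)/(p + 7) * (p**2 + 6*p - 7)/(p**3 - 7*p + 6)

4/(p - 2)

Factor: 4*p + 12 = 4*(p + 3);  p**2 + 6*p - 7 = (p + 7)*(p - 1);  p**3 - 7*p + 6 = (p - 2)*(p - 1)*(p + 3)
Cancel the common factors (p + 7), (p + 3), (p - 1).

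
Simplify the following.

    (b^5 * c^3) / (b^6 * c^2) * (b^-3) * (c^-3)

1/(b^4*c^2)

Quotient: (b^-1) * c^1
Multiply by (b^-3) * (c^-3): add exponents.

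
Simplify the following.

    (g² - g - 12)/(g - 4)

Factor: g² - g - 12 = (g + 3)·(g - 4)
Cancel the common factor (g - 4).

g + 3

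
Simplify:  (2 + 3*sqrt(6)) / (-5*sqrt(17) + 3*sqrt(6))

Multiply numerator and denominator by 3*sqrt(6) + 5*sqrt(17).
Denominator becomes -371; numerator becomes 6*sqrt(6) + 10*sqrt(17) + 54 + 15*sqrt(102).

(-15*sqrt(102) - 54 - 10*sqrt(17) - 6*sqrt(6))/371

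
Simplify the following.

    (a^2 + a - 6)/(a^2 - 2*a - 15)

Factor: a^2 + a - 6 = (a + 3)*(a - 2);  a^2 - 2*a - 15 = (a - 5)*(a + 3)
Cancel the common factor (a + 3).

(a - 2)/(a - 5)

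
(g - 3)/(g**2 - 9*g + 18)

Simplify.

1/(g - 6)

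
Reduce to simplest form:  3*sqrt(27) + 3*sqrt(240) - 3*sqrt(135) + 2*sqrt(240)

3*sqrt(27) = 9*sqrt(3); 3*sqrt(240) = 12*sqrt(15); 3*sqrt(135) = 9*sqrt(15); 2*sqrt(240) = 8*sqrt(15)

9*sqrt(3) + 11*sqrt(15)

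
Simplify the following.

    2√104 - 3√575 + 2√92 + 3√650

-11*√23 + 19*√26

2√104 = 4*√26; 3√575 = 15*√23; 2√92 = 4*√23; 3√650 = 15*√26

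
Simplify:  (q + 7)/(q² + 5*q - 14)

Factor: q² + 5*q - 14 = (q - 2)·(q + 7)
Cancel the common factor (q + 7).

1/(q - 2)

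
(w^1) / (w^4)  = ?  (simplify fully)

Quotient: (w^-3)

w^(-3)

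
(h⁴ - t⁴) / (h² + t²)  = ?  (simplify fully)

Difference of fourth powers: factor out (h² + t²).

h² - t²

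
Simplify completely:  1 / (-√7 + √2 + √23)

(-14*√2 - √322 + 9*√7 + 7*√23)/70

Group as (√2 + √23) - √7; multiply by (√2 + √23) + √7, then rationalise the remaining surd.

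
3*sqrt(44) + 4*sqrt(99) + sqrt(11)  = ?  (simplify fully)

19*sqrt(11)

3*sqrt(44) = 6*sqrt(11); 4*sqrt(99) = 12*sqrt(11); sqrt(11) = sqrt(11)
Combine: (6 + 12 + 1)·sqrt(11) = 19*sqrt(11)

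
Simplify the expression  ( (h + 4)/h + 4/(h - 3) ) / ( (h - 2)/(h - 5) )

(h³ - 37*h + 60)/(h³ - 5*h² + 6*h)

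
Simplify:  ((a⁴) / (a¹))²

Inside the bracket: a³
Raise to the power 2: a⁶

a⁶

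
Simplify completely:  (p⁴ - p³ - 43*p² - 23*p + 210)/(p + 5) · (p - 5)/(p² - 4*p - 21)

p² - 7*p + 10

Factor: p⁴ - p³ - 43*p² - 23*p + 210 = (p - 7)·(p + 3)·(p - 2)·(p + 5);  p² - 4*p - 21 = (p + 3)·(p - 7)
Cancel the common factors (p + 5), (p - 7), (p + 3).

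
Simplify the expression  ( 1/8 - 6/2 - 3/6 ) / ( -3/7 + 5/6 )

Numerator: 1/8 - 6/2 - 3/6 = -27/8
Denominator: -3/7 + 5/6 = 17/42
Divide: (-27/8) · (42/17) = -567/68

-567/68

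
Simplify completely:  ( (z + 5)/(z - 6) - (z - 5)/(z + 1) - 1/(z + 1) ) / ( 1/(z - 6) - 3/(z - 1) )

(-16*z**2 + 35*z - 19)/(2*z**2 - 15*z - 17)

Numerator: (z + 5)/(z - 6) - (z - 5)/(z + 1) - 1/(z + 1) = (16*z - 19)/(z**2 - 5*z - 6)
Denominator: 1/(z - 6) - 3/(z - 1) = (-2*z + 17)/(z**2 - 7*z + 6)
Divide: ((16*z - 19)/(z**2 - 5*z - 6)) · ((z**2 - 7*z + 6)/(-2*z + 17)) = (-16*z**2 + 35*z - 19)/(2*z**2 - 15*z - 17)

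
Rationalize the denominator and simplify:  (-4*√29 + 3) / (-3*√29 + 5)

Multiply numerator and denominator by 5 + 3*√29.
Denominator becomes -236; numerator becomes -333 - 11*√29.

(11*√29 + 333)/236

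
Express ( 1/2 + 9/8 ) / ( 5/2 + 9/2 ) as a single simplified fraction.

13/56

Numerator: 1/2 + 9/8 = 13/8
Denominator: 5/2 + 9/2 = 7
Divide: (13/8) · (1/7) = 13/56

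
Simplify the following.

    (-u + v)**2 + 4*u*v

Expand the square and combine the 4*u*v term.

(u + v)**2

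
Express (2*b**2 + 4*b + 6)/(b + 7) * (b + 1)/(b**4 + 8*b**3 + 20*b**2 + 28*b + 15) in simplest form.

2/(b**2 + 12*b + 35)

Factor: 2*b**2 + 4*b + 6 = 2*(b**2 + 2*b + 3);  b**4 + 8*b**3 + 20*b**2 + 28*b + 15 = (b**2 + 2*b + 3)*(b + 1)*(b + 5)
Cancel the common factors (b**2 + 2*b + 3), (b + 1).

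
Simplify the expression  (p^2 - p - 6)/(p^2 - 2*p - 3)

(p + 2)/(p + 1)

Factor: p^2 - p - 6 = (p + 2)*(p - 3);  p^2 - 2*p - 3 = (p + 1)*(p - 3)
Cancel the common factor (p - 3).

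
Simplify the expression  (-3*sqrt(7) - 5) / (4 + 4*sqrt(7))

(-8 - sqrt(7))/12

Multiply numerator and denominator by -4*sqrt(7) + 4.
Denominator becomes -96; numerator becomes 8*sqrt(7) + 64.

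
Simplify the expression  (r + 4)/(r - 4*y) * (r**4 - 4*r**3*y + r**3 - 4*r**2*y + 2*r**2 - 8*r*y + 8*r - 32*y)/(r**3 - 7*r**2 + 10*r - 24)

(r**2 + 6*r + 8)/(r - 6)

Factor: r**4 - 4*r**3*y + r**3 - 4*r**2*y + 2*r**2 - 8*r*y + 8*r - 32*y = (r + 2)*(r**2 - r + 4)*(r - 4*y);  r**3 - 7*r**2 + 10*r - 24 = (r - 6)*(r**2 - r + 4)
Cancel the common factors (r**2 - r + 4), (r - 4*y).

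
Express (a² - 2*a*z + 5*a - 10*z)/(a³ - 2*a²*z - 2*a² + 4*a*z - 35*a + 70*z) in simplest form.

Factor: a² - 2*a*z + 5*a - 10*z = (a - 2*z)·(a + 5);  a³ - 2*a²*z - 2*a² + 4*a*z - 35*a + 70*z = (a - 7)·(a - 2*z)·(a + 5)
Cancel the common factors (a + 5), (a - 2*z).

1/(a - 7)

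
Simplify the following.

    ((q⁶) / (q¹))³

q^15

Inside the bracket: q⁵
Raise to the power 3: q^15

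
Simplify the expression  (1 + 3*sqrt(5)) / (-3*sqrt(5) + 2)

(-47 - 9*sqrt(5))/41

Multiply numerator and denominator by 2 + 3*sqrt(5).
Denominator becomes -41; numerator becomes 9*sqrt(5) + 47.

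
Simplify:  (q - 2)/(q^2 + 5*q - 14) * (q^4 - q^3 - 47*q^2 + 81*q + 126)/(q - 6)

Factor: q^2 + 5*q - 14 = (q - 2)*(q + 7);  q^4 - q^3 - 47*q^2 + 81*q + 126 = (q - 6)*(q + 1)*(q + 7)*(q - 3)
Cancel the common factors (q + 7), (q - 6), (q - 2).

q^2 - 2*q - 3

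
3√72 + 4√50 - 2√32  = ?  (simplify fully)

3√72 = 18*√2; 4√50 = 20*√2; 2√32 = 8*√2
Combine: (18 + 20 - 8)·√2 = 30*√2

30*√2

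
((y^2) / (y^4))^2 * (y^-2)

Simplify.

Inside the bracket: (y^-2)
Raise to the power 2: (y^-4)
Multiply by (y^-2): add exponents.

y^(-6)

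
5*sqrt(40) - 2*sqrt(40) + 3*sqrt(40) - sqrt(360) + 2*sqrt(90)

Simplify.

12*sqrt(10)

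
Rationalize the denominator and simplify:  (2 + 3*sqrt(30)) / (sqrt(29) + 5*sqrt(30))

(-3*sqrt(870) - 2*sqrt(29) + 10*sqrt(30) + 450)/721

Multiply numerator and denominator by -sqrt(29) + 5*sqrt(30).
Denominator becomes 721; numerator becomes -3*sqrt(870) - 2*sqrt(29) + 10*sqrt(30) + 450.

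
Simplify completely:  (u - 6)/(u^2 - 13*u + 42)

Factor: u^2 - 13*u + 42 = (u - 7)*(u - 6)
Cancel the common factor (u - 6).

1/(u - 7)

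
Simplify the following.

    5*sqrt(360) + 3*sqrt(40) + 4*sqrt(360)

60*sqrt(10)

5*sqrt(360) = 30*sqrt(10); 3*sqrt(40) = 6*sqrt(10); 4*sqrt(360) = 24*sqrt(10)
Combine: (30 + 6 + 24)·sqrt(10) = 60*sqrt(10)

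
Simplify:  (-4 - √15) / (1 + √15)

Multiply numerator and denominator by -√15 + 1.
Denominator becomes -14; numerator becomes 11 + 3*√15.

(-3*√15 - 11)/14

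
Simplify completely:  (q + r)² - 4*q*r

(q - r)²

Expand the square and combine the 4*q*r term.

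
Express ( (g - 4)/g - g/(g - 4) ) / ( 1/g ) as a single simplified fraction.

Numerator: (g - 4)/g - g/(g - 4) = (-8*g + 16)/(g² - 4*g)
Denominator: 1/g = 1/g
Divide: ((-8*g + 16)/(g² - 4*g)) · (g) = (-8*g + 16)/(g - 4)

(-8*g + 16)/(g - 4)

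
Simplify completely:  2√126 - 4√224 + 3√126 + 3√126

2√126 = 6*√14; 4√224 = 16*√14; 3√126 = 9*√14; 3√126 = 9*√14
Combine: (6 - 16 + 9 + 9)·√14 = 8*√14

8*√14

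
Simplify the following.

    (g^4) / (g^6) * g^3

g

Quotient: (g^-2)
Multiply by g^3: add exponents.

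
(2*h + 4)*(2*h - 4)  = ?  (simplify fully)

(2*h)^2 - (4)^2 = 4*h^2 - 16.

4*h^2 - 16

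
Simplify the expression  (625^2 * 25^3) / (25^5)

625^2 = 5^8; 25^3 = 5^6; 25^5 = 5^10
Combine exponents: 5^4

5^4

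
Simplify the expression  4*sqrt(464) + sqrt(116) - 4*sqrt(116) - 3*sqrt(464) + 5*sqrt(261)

13*sqrt(29)

4*sqrt(464) = 16*sqrt(29); sqrt(116) = 2*sqrt(29); 4*sqrt(116) = 8*sqrt(29); 3*sqrt(464) = 12*sqrt(29); 5*sqrt(261) = 15*sqrt(29)
Combine: (16 + 2 - 8 - 12 + 15)·sqrt(29) = 13*sqrt(29)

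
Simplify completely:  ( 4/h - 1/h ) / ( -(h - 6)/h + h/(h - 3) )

Numerator: 4/h - 1/h = 3/h
Denominator: -(h - 6)/h + h/(h - 3) = (9*h - 18)/(h² - 3*h)
Divide: (3/h) · ((h² - 3*h)/(9*h - 18)) = (h - 3)/(3*h - 6)

(h - 3)/(3*h - 6)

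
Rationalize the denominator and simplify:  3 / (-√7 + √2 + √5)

Group as (√2 + √5) - √7; multiply by (√2 + √5) + √7, then rationalise the remaining surd.

(6*√5 + 15*√2 + 3*√70)/20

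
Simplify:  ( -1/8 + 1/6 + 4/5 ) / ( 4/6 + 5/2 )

101/380

Numerator: -1/8 + 1/6 + 4/5 = 101/120
Denominator: 4/6 + 5/2 = 19/6
Divide: (101/120) · (6/19) = 101/380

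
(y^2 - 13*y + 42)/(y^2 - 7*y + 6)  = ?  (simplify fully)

(y - 7)/(y - 1)

Factor: y^2 - 13*y + 42 = (y - 6)*(y - 7);  y^2 - 7*y + 6 = (y - 6)*(y - 1)
Cancel the common factor (y - 6).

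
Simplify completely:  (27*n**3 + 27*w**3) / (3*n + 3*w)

9*n**2 - 9*n*w + 9*w**2

Factor as (a+b)(a**2-ab+b**2) with a=(3*w), b=(3*n).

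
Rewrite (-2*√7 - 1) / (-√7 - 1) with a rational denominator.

(-√7 + 13)/6

Multiply numerator and denominator by -1 + √7.
Denominator becomes -6; numerator becomes -13 + √7.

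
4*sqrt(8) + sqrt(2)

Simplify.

4*sqrt(8) = 8*sqrt(2); sqrt(2) = sqrt(2)
Combine: (8 + 1)·sqrt(2) = 9*sqrt(2)

9*sqrt(2)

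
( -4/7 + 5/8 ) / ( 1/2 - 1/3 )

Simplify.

9/28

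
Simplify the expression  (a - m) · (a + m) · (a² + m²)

a⁴ - m⁴

Pair the conjugate factors: (a+m)(a-m) = a² - m², then repeat with the next factor.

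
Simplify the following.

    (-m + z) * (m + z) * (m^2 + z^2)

(z+m)(z-m) = -m^2 + z^2; continue pairing.

-m^4 + z^4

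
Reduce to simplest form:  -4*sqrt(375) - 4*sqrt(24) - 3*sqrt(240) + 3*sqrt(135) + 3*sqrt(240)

-11*sqrt(15) - 8*sqrt(6)

4*sqrt(375) = 20*sqrt(15); 4*sqrt(24) = 8*sqrt(6); 3*sqrt(240) = 12*sqrt(15); 3*sqrt(135) = 9*sqrt(15); 3*sqrt(240) = 12*sqrt(15)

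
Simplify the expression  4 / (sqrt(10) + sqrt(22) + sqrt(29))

Group as (sqrt(10) + sqrt(22)) + sqrt(29); multiply by (sqrt(10) + sqrt(22)) - sqrt(29), then rationalise the remaining surd.

(-16*sqrt(1595) + 12*sqrt(29) + 68*sqrt(22) + 164*sqrt(10))/871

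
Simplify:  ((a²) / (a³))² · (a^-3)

Inside the bracket: (a^-1)
Raise to the power 2: (a^-2)
Multiply by (a^-3): add exponents.

a^(-5)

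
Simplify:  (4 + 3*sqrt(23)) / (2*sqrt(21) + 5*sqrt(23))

(-6*sqrt(483) - 8*sqrt(21) + 20*sqrt(23) + 345)/491

Multiply numerator and denominator by -2*sqrt(21) + 5*sqrt(23).
Denominator becomes 491; numerator becomes -6*sqrt(483) - 8*sqrt(21) + 20*sqrt(23) + 345.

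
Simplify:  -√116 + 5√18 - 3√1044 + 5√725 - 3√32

3*√2 + 5*√29

√116 = 2*√29; 5√18 = 15*√2; 3√1044 = 18*√29; 5√725 = 25*√29; 3√32 = 12*√2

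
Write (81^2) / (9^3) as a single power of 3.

81^2 = 3^8; 9^3 = 3^6
Combine exponents: 3^2

3^2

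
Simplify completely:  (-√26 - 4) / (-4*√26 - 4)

Multiply numerator and denominator by -4 + 4*√26.
Denominator becomes -400; numerator becomes -88 - 12*√26.

(3*√26 + 22)/100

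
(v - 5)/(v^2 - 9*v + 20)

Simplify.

1/(v - 4)

Factor: v^2 - 9*v + 20 = (v - 5)*(v - 4)
Cancel the common factor (v - 5).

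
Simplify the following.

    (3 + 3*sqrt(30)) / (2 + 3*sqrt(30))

(3*sqrt(30) + 264)/266

Multiply numerator and denominator by -3*sqrt(30) + 2.
Denominator becomes -266; numerator becomes -264 - 3*sqrt(30).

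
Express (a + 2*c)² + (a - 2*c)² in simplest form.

Only the even-power cross terms survive.

2*a² + 8*c²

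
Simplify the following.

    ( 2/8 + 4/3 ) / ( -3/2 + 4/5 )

Numerator: 2/8 + 4/3 = 19/12
Denominator: -3/2 + 4/5 = -7/10
Divide: (19/12) · (-10/7) = -95/42

-95/42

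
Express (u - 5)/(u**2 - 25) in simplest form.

Factor: u**2 - 25 = (u - 5)*(u + 5)
Cancel the common factor (u - 5).

1/(u + 5)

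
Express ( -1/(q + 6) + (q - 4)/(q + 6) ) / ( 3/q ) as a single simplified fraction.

Numerator: -1/(q + 6) + (q - 4)/(q + 6) = (q - 5)/(q + 6)
Denominator: 3/q = 3/q
Divide: ((q - 5)/(q + 6)) · (q/3) = (q^2 - 5*q)/(3*q + 18)

(q^2 - 5*q)/(3*q + 18)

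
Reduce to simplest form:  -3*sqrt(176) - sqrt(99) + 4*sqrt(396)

9*sqrt(11)

3*sqrt(176) = 12*sqrt(11); sqrt(99) = 3*sqrt(11); 4*sqrt(396) = 24*sqrt(11)
Combine: (-12 - 3 + 24)·sqrt(11) = 9*sqrt(11)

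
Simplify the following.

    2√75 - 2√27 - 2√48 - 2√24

-4*√6 - 4*√3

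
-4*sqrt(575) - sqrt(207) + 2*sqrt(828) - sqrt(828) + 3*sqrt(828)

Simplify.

4*sqrt(575) = 20*sqrt(23); sqrt(207) = 3*sqrt(23); 2*sqrt(828) = 12*sqrt(23); sqrt(828) = 6*sqrt(23); 3*sqrt(828) = 18*sqrt(23)
Combine: (-20 - 3 + 12 - 6 + 18)·sqrt(23) = sqrt(23)

sqrt(23)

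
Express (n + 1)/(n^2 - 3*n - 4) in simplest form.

1/(n - 4)

Factor: n^2 - 3*n - 4 = (n + 1)*(n - 4)
Cancel the common factor (n + 1).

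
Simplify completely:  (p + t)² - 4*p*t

Expand the square and combine the 4*p*t term.

(p - t)²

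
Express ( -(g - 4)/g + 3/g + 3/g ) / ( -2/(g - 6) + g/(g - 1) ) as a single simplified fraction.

(-g³ + 17*g² - 76*g + 60)/(g³ - 8*g² + 2*g)

Numerator: -(g - 4)/g + 3/g + 3/g = (-g + 10)/g
Denominator: -2/(g - 6) + g/(g - 1) = (g² - 8*g + 2)/(g² - 7*g + 6)
Divide: ((-g + 10)/g) · ((g² - 7*g + 6)/(g² - 8*g + 2)) = (-g³ + 17*g² - 76*g + 60)/(g³ - 8*g² + 2*g)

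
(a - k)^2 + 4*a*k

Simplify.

Expanding gives a^2 + 2*a*k + k^2, a perfect square.

(a + k)^2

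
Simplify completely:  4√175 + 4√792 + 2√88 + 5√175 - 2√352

20*√22 + 45*√7

4√175 = 20*√7; 4√792 = 24*√22; 2√88 = 4*√22; 5√175 = 25*√7; 2√352 = 8*√22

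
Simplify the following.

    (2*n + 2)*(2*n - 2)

4*n^2 - 4

Product of conjugates: (P+Q)(P-Q) = P^2 - Q^2.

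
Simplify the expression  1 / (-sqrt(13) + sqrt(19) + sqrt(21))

Group as (sqrt(19) + sqrt(21)) - sqrt(13); multiply by (sqrt(19) + sqrt(21)) + sqrt(13), then rationalise the remaining surd.

(-27*sqrt(13) + 11*sqrt(21) + 15*sqrt(19) + 2*sqrt(5187))/867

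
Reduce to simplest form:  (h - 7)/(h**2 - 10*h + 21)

Factor: h**2 - 10*h + 21 = (h - 7)*(h - 3)
Cancel the common factor (h - 7).

1/(h - 3)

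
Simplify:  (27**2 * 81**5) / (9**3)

27**2 = 3**6; 81**5 = 3**20; 9**3 = 3**6
Combine exponents: 3**20

3**20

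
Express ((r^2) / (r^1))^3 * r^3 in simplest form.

Inside the bracket: r^1
Raise to the power 3: r^3
Multiply by r^3: add exponents.

r^6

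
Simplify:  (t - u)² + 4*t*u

(t + u)²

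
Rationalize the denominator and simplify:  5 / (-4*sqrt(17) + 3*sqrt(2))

(-20*sqrt(17) - 15*sqrt(2))/254

Multiply numerator and denominator by 3*sqrt(2) + 4*sqrt(17).
Denominator becomes -254; numerator becomes 15*sqrt(2) + 20*sqrt(17).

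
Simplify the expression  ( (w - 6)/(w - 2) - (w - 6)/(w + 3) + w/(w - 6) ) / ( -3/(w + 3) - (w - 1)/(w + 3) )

(-w³ - 6*w² + 66*w - 180)/(w³ - 6*w² - 4*w + 24)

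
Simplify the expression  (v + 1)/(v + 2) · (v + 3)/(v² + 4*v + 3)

Factor: v² + 4*v + 3 = (v + 3)·(v + 1)
Cancel the common factors (v + 3), (v + 1).

1/(v + 2)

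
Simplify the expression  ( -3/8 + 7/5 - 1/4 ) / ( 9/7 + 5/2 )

Numerator: -3/8 + 7/5 - 1/4 = 31/40
Denominator: 9/7 + 5/2 = 53/14
Divide: (31/40) · (14/53) = 217/1060

217/1060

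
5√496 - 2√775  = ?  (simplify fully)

10*√31

5√496 = 20*√31; 2√775 = 10*√31
Combine: (20 - 10)·√31 = 10*√31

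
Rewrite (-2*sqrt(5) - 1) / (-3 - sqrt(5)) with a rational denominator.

Multiply numerator and denominator by -3 + sqrt(5).
Denominator becomes 4; numerator becomes -7 + 5*sqrt(5).

(-7 + 5*sqrt(5))/4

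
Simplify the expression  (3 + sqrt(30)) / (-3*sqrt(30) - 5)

Multiply numerator and denominator by -5 + 3*sqrt(30).
Denominator becomes -245; numerator becomes 4*sqrt(30) + 75.

(-75 - 4*sqrt(30))/245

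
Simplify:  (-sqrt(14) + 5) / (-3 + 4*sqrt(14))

(-41 + 17*sqrt(14))/215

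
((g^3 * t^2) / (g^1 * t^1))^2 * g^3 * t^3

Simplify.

g^7*t^5

Inside the bracket: g^2 * t^1
Raise to the power 2: g^4 * t^2
Multiply by g^3 * t^3: add exponents.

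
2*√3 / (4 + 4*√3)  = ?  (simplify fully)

(-√3 + 3)/4

Multiply numerator and denominator by -4*√3 + 4.
Denominator becomes -32; numerator becomes -24 + 8*√3.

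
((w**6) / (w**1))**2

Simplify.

w**10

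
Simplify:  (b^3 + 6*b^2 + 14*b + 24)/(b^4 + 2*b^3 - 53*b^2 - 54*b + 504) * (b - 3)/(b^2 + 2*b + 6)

1/(b^2 + b - 42)

Factor: b^3 + 6*b^2 + 14*b + 24 = (b^2 + 2*b + 6)*(b + 4);  b^4 + 2*b^3 - 53*b^2 - 54*b + 504 = (b + 4)*(b - 6)*(b - 3)*(b + 7)
Cancel the common factors (b^2 + 2*b + 6), (b + 4), (b - 3).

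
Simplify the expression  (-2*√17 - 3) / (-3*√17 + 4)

Multiply numerator and denominator by 4 + 3*√17.
Denominator becomes -137; numerator becomes -114 - 17*√17.

(17*√17 + 114)/137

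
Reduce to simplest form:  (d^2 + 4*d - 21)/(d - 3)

d + 7

Factor: d^2 + 4*d - 21 = (d - 3)*(d + 7)
Cancel the common factor (d - 3).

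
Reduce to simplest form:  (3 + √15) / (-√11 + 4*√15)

Multiply numerator and denominator by √11 + 4*√15.
Denominator becomes 229; numerator becomes 3*√11 + √165 + 12*√15 + 60.

(3*√11 + √165 + 12*√15 + 60)/229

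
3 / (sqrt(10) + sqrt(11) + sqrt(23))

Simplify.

Group as (sqrt(10) + sqrt(23)) + sqrt(11); multiply by (sqrt(10) + sqrt(23)) - sqrt(11), then rationalise the remaining surd.

(-3*sqrt(2530) - 3*sqrt(23) + 33*sqrt(11) + 36*sqrt(10))/218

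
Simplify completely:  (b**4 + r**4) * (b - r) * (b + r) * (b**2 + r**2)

(b+r)(b-r) = b**2 - r**2; continue pairing.

b**8 - r**8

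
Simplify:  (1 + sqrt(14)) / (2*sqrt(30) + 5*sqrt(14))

(-4*sqrt(105) - 2*sqrt(30) + 5*sqrt(14) + 70)/230

Multiply numerator and denominator by -2*sqrt(30) + 5*sqrt(14).
Denominator becomes 230; numerator becomes -4*sqrt(105) - 2*sqrt(30) + 5*sqrt(14) + 70.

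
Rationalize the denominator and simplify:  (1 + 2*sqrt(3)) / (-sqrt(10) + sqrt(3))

Multiply numerator and denominator by sqrt(3) + sqrt(10).
Denominator becomes -7; numerator becomes sqrt(3) + sqrt(10) + 6 + 2*sqrt(30).

(-2*sqrt(30) - 6 - sqrt(10) - sqrt(3))/7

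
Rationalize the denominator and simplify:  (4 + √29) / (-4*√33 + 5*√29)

(16*√33 + 20*√29 + 4*√957 + 145)/197

Multiply numerator and denominator by 4*√33 + 5*√29.
Denominator becomes 197; numerator becomes 16*√33 + 20*√29 + 4*√957 + 145.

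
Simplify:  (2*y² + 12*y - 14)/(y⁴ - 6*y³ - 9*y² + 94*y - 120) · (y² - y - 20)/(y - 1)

Factor: 2*y² + 12*y - 14 = 2·(y - 1)·(y + 7);  y⁴ - 6*y³ - 9*y² + 94*y - 120 = (y - 5)·(y - 3)·(y + 4)·(y - 2);  y² - y - 20 = (y - 5)·(y + 4)
Cancel the common factors (y - 5), (y - 1), (y + 4).

(2*y + 14)/(y² - 5*y + 6)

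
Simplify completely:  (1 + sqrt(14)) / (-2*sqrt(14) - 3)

(-25 + sqrt(14))/47

Multiply numerator and denominator by -3 + 2*sqrt(14).
Denominator becomes -47; numerator becomes -sqrt(14) + 25.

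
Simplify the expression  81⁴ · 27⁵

3^31

81⁴ = 3^16; 27⁵ = 3^15
Combine exponents: 3^31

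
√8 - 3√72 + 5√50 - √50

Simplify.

√8 = 2*√2; 3√72 = 18*√2; 5√50 = 25*√2; √50 = 5*√2
Combine: (2 - 18 + 25 - 5)·√2 = 4*√2

4*√2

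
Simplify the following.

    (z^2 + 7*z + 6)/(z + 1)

Factor: z^2 + 7*z + 6 = (z + 6)*(z + 1)
Cancel the common factor (z + 1).

z + 6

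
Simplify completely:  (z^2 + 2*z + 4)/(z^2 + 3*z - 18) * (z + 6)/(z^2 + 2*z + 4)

1/(z - 3)

Factor: z^2 + 3*z - 18 = (z - 3)*(z + 6)
Cancel the common factors (z^2 + 2*z + 4), (z + 6).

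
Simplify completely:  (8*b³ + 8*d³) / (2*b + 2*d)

4*b² - 4*b*d + 4*d²

Factor as (a+b)(a^2-ab+b^2) with a=(2*d), b=(2*b).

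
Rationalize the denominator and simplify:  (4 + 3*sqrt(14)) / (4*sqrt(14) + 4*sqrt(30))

(-21 - 2*sqrt(14) + 2*sqrt(30) + 3*sqrt(105))/32

Multiply numerator and denominator by -4*sqrt(30) + 4*sqrt(14).
Denominator becomes -256; numerator becomes -24*sqrt(105) - 16*sqrt(30) + 16*sqrt(14) + 168.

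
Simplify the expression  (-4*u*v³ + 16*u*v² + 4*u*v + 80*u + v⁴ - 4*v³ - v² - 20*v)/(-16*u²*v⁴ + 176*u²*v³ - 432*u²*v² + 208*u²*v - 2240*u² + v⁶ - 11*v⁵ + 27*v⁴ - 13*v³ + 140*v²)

Factor: -4*u*v³ + 16*u*v² + 4*u*v + 80*u + v⁴ - 4*v³ - v² - 20*v = (v² + v + 4)·(v - 5)·(-4*u + v);  -16*u²*v⁴ + 176*u²*v³ - 432*u²*v² + 208*u²*v - 2240*u² + v⁶ - 11*v⁵ + 27*v⁴ - 13*v³ + 140*v² = (v - 5)·(v² + v + 4)·(-4*u + v)·(4*u + v)·(v - 7)
Cancel the common factors (v² + v + 4), (v - 5), (-4*u + v).

1/(4*u*v - 28*u + v² - 7*v)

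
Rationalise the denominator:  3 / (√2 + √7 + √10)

(-12*√35 - 3*√10 + 15*√7 + 45*√2)/55

Group as (√2 + √7) + √10; multiply by (√2 + √7) - √10, then rationalise the remaining surd.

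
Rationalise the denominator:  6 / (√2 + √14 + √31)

Group as (√2 + √31) + √14; multiply by (√2 + √31) - √14, then rationalise the remaining surd.

(-114*√14 - 258*√2 + 24*√217 + 90*√31)/113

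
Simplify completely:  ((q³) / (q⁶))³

q^(-9)

Inside the bracket: (q^-3)
Raise to the power 3: (q^-9)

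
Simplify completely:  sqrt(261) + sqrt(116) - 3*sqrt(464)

-7*sqrt(29)

sqrt(261) = 3*sqrt(29); sqrt(116) = 2*sqrt(29); 3*sqrt(464) = 12*sqrt(29)
Combine: (3 + 2 - 12)·sqrt(29) = -7*sqrt(29)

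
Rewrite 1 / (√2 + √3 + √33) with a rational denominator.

(-16*√3 - 17*√2 + 3*√22 + 14*√33)/380

Group as (√3 + √33) + √2; multiply by (√3 + √33) - √2, then rationalise the remaining surd.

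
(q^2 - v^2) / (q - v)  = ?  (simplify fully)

q + v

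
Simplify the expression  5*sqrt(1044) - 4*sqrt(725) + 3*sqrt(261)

19*sqrt(29)

5*sqrt(1044) = 30*sqrt(29); 4*sqrt(725) = 20*sqrt(29); 3*sqrt(261) = 9*sqrt(29)
Combine: (30 - 20 + 9)·sqrt(29) = 19*sqrt(29)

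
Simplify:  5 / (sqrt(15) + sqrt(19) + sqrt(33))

Group as (sqrt(19) + sqrt(33)) + sqrt(15); multiply by (sqrt(19) + sqrt(33)) - sqrt(15), then rationalise the remaining surd.

(-30*sqrt(1045) + 5*sqrt(33) + 145*sqrt(19) + 185*sqrt(15))/1139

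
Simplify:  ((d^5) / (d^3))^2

d^4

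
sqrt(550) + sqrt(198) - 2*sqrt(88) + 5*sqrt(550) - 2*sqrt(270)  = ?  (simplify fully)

sqrt(550) = 5*sqrt(22); sqrt(198) = 3*sqrt(22); 2*sqrt(88) = 4*sqrt(22); 5*sqrt(550) = 25*sqrt(22); 2*sqrt(270) = 6*sqrt(30)

-6*sqrt(30) + 29*sqrt(22)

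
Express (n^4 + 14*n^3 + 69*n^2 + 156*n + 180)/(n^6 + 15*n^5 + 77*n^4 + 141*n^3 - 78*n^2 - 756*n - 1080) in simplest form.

Factor: n^4 + 14*n^3 + 69*n^2 + 156*n + 180 = (n + 5)*(n + 6)*(n^2 + 3*n + 6);  n^6 + 15*n^5 + 77*n^4 + 141*n^3 - 78*n^2 - 756*n - 1080 = (n^2 + 3*n + 6)*(n + 6)*(n + 3)*(n + 5)*(n - 2)
Cancel the common factors (n^2 + 3*n + 6), (n + 5), (n + 6).

1/(n^2 + n - 6)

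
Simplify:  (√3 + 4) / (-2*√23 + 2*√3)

Multiply numerator and denominator by 2*√3 + 2*√23.
Denominator becomes -80; numerator becomes 6 + 8*√3 + 2*√69 + 8*√23.

(-4*√23 - √69 - 4*√3 - 3)/40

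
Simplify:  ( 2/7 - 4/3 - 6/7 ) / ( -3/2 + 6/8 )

Numerator: 2/7 - 4/3 - 6/7 = -40/21
Denominator: -3/2 + 6/8 = -3/4
Divide: (-40/21) · (-4/3) = 160/63

160/63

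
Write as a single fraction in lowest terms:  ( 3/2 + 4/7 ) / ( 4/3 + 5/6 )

Numerator: 3/2 + 4/7 = 29/14
Denominator: 4/3 + 5/6 = 13/6
Divide: (29/14) · (6/13) = 87/91

87/91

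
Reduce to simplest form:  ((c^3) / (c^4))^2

Inside the bracket: (c^-1)
Raise to the power 2: (c^-2)

c^(-2)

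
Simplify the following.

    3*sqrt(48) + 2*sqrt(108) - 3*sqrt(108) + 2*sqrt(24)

3*sqrt(48) = 12*sqrt(3); 2*sqrt(108) = 12*sqrt(3); 3*sqrt(108) = 18*sqrt(3); 2*sqrt(24) = 4*sqrt(6)

4*sqrt(6) + 6*sqrt(3)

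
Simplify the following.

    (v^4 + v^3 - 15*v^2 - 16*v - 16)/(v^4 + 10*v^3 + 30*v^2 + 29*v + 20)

Factor: v^4 + v^3 - 15*v^2 - 16*v - 16 = (v - 4)*(v^2 + v + 1)*(v + 4);  v^4 + 10*v^3 + 30*v^2 + 29*v + 20 = (v + 5)*(v + 4)*(v^2 + v + 1)
Cancel the common factors (v^2 + v + 1), (v + 4).

(v - 4)/(v + 5)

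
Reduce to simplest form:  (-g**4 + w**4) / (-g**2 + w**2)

Factor w**4 - g**4 and cancel (-g**2 + w**2).

g**2 + w**2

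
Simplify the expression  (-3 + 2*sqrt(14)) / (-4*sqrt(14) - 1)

(-115 + 14*sqrt(14))/223

Multiply numerator and denominator by -1 + 4*sqrt(14).
Denominator becomes -223; numerator becomes -14*sqrt(14) + 115.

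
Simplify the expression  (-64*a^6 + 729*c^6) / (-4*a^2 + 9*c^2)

16*a^4 + 36*a^2*c^2 + 81*c^4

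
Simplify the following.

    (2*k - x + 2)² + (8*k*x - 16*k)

(2*k + x - 2)²

After expansion: 4*k² + 4*k*x - 8*k + x² - 4*x + 4 — a perfect-square trinomial.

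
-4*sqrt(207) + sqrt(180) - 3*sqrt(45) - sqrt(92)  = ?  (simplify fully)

4*sqrt(207) = 12*sqrt(23); sqrt(180) = 6*sqrt(5); 3*sqrt(45) = 9*sqrt(5); sqrt(92) = 2*sqrt(23)

-14*sqrt(23) - 3*sqrt(5)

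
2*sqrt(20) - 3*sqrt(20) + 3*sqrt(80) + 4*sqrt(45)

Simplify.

2*sqrt(20) = 4*sqrt(5); 3*sqrt(20) = 6*sqrt(5); 3*sqrt(80) = 12*sqrt(5); 4*sqrt(45) = 12*sqrt(5)
Combine: (4 - 6 + 12 + 12)·sqrt(5) = 22*sqrt(5)

22*sqrt(5)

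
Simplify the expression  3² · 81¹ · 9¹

3^8

3² = 3^2; 81¹ = 3^4; 9¹ = 3^2
Combine exponents: 3^8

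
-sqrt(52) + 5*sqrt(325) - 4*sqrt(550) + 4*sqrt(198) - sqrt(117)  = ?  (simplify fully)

-8*sqrt(22) + 20*sqrt(13)

sqrt(52) = 2*sqrt(13); 5*sqrt(325) = 25*sqrt(13); 4*sqrt(550) = 20*sqrt(22); 4*sqrt(198) = 12*sqrt(22); sqrt(117) = 3*sqrt(13)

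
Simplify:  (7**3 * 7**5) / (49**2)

7**3 = 7**3; 7**5 = 7**5; 49**2 = 7**4
Combine exponents: 7**4

7**4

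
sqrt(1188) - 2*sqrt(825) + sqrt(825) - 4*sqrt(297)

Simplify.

-11*sqrt(33)

sqrt(1188) = 6*sqrt(33); 2*sqrt(825) = 10*sqrt(33); sqrt(825) = 5*sqrt(33); 4*sqrt(297) = 12*sqrt(33)
Combine: (6 - 10 + 5 - 12)·sqrt(33) = -11*sqrt(33)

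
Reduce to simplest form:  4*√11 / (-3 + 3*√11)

Multiply numerator and denominator by -3*√11 - 3.
Denominator becomes -90; numerator becomes -132 - 12*√11.

(2*√11 + 22)/15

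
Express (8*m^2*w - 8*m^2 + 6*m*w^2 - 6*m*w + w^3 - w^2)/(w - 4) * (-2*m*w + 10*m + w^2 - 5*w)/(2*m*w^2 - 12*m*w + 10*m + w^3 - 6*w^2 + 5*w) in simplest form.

(-8*m^2 + 2*m*w + w^2)/(w - 4)

Factor: 8*m^2*w - 8*m^2 + 6*m*w^2 - 6*m*w + w^3 - w^2 = (4*m + w)*(w - 1)*(2*m + w);  -2*m*w + 10*m + w^2 - 5*w = (-2*m + w)*(w - 5);  2*m*w^2 - 12*m*w + 10*m + w^3 - 6*w^2 + 5*w = (2*m + w)*(w - 1)*(w - 5)
Cancel the common factors (2*m + w), (w - 5), (w - 1).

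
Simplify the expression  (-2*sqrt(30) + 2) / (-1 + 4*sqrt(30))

Multiply numerator and denominator by -4*sqrt(30) - 1.
Denominator becomes -479; numerator becomes -6*sqrt(30) + 238.

(-238 + 6*sqrt(30))/479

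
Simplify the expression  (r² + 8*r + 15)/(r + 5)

r + 3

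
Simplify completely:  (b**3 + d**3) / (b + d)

b**2 - b*d + d**2

b**3 + d**3 = (b + d)(b**2 - b*d + d**2).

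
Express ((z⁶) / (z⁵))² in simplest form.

z²

Inside the bracket: z¹
Raise to the power 2: z²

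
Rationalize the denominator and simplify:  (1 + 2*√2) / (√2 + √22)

Multiply numerator and denominator by -√22 + √2.
Denominator becomes -20; numerator becomes -4*√11 - √22 + √2 + 4.

(-4 - √2 + √22 + 4*√11)/20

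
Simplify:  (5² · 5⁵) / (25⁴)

5² = 5^2; 5⁵ = 5^5; 25⁴ = 5^8
Combine exponents: 5^(-1)

5^(-1)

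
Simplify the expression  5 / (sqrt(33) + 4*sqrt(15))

Multiply numerator and denominator by -4*sqrt(15) + sqrt(33).
Denominator becomes -207; numerator becomes -20*sqrt(15) + 5*sqrt(33).

(-5*sqrt(33) + 20*sqrt(15))/207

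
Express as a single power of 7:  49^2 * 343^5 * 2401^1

49^2 = 7^4; 343^5 = 7^15; 2401^1 = 7^4
Combine exponents: 7^23

7^23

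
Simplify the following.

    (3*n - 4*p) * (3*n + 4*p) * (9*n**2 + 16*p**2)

81*n**4 - 256*p**4

Pair the conjugate factors: ((3*n)+(4*p))((3*n)-(4*p)) = 9*n**2 - 16*p**2, then repeat with the next factor.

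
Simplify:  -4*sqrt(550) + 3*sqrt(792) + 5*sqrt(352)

4*sqrt(550) = 20*sqrt(22); 3*sqrt(792) = 18*sqrt(22); 5*sqrt(352) = 20*sqrt(22)
Combine: (-20 + 18 + 20)·sqrt(22) = 18*sqrt(22)

18*sqrt(22)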